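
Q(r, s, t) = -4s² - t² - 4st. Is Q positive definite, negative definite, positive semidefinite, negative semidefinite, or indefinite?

negative semidefinite

The symmetric matrix is A = [[0, 0, 0], [0, -4, -2], [0, -2, -1]].
Congruent diagonalization of A (simultaneous row and column reduction) yields pivots 0, -4, 0.
So there are 1 negative, 2 zero pivots.
Hence Q is negative semidefinite.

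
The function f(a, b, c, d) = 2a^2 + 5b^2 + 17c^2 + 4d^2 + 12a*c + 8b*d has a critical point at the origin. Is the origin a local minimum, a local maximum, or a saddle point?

saddle point

The Hessian at the origin is H = [[4, 0, 12, 0], [0, 10, 0, 8], [12, 0, 34, 0], [0, 8, 0, 8]].
Row-reducing H symmetrically gives the diagonal entries 4, 10, -2, 8/5.
Counting signs: 3 positive, 1 negative.
H is indefinite, so the origin is a saddle point.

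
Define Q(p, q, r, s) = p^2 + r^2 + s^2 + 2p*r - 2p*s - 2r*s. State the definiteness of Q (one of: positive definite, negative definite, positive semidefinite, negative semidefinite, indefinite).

The symmetric matrix is A = [[1, 0, 1, -1], [0, 0, 0, 0], [1, 0, 1, -1], [-1, 0, -1, 1]].
Congruent diagonalization of A (simultaneous row and column reduction) yields pivots 1, 0, 0, 0.
That gives 1 positive, 3 zero pivots.
Hence Q is positive semidefinite.

positive semidefinite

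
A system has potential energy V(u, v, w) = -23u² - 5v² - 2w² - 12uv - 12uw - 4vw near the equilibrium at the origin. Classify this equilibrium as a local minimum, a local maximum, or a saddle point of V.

local maximum

The Hessian at the origin is H = [[-46, -12, -12], [-12, -10, -4], [-12, -4, -4]].
Applying the same elementary operations to the rows and columns of H produces a congruent diagonal matrix with entries -46, -158/23, -60/79.
So there are 3 negative pivots.
H is negative definite, so the origin is a strict local maximum.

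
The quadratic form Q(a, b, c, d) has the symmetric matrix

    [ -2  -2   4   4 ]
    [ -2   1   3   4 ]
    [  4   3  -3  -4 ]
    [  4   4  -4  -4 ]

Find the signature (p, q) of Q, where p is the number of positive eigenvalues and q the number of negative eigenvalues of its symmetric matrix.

(3, 1)

An LDLᵀ factorisation of A has diagonal entries -2, 3, 14/3, 4/7.
So there are 3 positive, 1 negative pivots.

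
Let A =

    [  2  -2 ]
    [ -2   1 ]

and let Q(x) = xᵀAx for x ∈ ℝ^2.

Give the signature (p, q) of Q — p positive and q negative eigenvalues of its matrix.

(1, 1)

Symmetric row and column elimination reduces A to a congruent diagonal form with pivots 2, -1.
So there are 1 positive, 1 negative pivots.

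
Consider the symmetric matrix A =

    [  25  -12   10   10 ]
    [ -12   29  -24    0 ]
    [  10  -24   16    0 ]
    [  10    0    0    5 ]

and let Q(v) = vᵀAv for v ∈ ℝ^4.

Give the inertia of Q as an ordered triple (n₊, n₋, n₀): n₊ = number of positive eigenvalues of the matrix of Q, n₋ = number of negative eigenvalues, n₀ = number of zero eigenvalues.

(3, 1, 0)

An LDLᵀ factorisation of A has diagonal entries 25, 581/25, -2244/581, 5/561.
That gives 3 positive, 1 negative pivots.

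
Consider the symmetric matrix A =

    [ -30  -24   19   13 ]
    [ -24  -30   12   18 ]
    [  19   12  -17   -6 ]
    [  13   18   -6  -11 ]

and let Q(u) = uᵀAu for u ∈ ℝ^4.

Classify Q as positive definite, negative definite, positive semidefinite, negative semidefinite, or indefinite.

An LDLᵀ factorisation of A has diagonal entries -30, -54/5, -217/54, -4/217.
That gives 4 negative pivots.
Hence Q is negative definite.

negative definite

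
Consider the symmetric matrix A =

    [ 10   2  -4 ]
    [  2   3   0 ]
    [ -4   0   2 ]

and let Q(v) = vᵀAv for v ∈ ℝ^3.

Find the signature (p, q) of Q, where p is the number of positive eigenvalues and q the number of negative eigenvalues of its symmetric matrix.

(3, 0)

Applying the same elementary operations to the rows and columns of A produces a congruent diagonal matrix with entries 10, 13/5, 2/13.
That gives 3 positive pivots.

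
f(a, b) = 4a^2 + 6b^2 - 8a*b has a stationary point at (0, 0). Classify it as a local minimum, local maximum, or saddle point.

The Hessian at the origin is H = [[8, -8], [-8, 12]].
det H = 8·12 − (-8)² = 32 > 0 and H[1,1] = 8 > 0, so H is positive definite.
Therefore the origin is a local minimum.

local minimum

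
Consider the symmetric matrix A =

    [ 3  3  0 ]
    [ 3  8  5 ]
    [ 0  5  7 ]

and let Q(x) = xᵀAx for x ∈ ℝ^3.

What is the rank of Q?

Congruent diagonalization of A (simultaneous row and column reduction) yields pivots 3, 5, 2.
Counting signs: 3 positive.
The rank is the number of nonzero pivots: 3.

3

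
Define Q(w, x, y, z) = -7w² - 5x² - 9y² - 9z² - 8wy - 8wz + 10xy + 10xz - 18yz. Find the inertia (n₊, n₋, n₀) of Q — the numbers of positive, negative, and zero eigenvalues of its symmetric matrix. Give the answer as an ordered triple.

(0, 3, 1)

Write A = [[-7, 0, -4, -4], [0, -5, 5, 5], [-4, 5, -9, -9], [-4, 5, -9, -9]].
Row-reducing A symmetrically gives the diagonal entries -7, -5, -12/7, 0.
Counting signs: 3 negative, 1 zero.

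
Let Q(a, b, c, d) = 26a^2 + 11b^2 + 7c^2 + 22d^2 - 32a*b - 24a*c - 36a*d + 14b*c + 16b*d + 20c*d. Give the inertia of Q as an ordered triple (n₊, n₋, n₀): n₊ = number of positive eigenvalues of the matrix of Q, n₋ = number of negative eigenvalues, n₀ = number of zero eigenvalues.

The symmetric matrix is A = [[26, -16, -12, -18], [-16, 11, 7, 8], [-12, 7, 7, 10], [-18, 8, 10, 22]].
Row-reducing A symmetrically gives the diagonal entries 26, 15/13, 4/3, 1.
So there are 4 positive pivots.

(4, 0, 0)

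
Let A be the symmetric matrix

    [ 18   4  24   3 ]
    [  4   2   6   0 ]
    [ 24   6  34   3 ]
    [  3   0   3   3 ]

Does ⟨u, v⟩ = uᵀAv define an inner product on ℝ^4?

yes

Leading principal minors: Δ_1 = 18, Δ_2 = 20, Δ_3 = 32, Δ_4 = 60.
All leading principal minors are positive, so by Sylvester's criterion Q is positive definite.
⟨·,·⟩ is an inner product exactly when A is positive definite.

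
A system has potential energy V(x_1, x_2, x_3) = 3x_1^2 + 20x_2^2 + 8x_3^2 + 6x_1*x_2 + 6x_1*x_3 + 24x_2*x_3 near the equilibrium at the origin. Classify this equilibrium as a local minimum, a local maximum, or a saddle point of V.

The Hessian at the origin is H = [[6, 6, 6], [6, 40, 24], [6, 24, 16]].
Congruent diagonalization of H (simultaneous row and column reduction) yields pivots 6, 34, 8/17.
That gives 3 positive pivots.
H is positive definite, so the origin is a strict local minimum.

local minimum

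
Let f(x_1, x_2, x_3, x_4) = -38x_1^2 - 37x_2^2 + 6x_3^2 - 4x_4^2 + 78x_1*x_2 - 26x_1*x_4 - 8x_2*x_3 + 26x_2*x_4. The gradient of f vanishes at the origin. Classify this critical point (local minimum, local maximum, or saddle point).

saddle point

The Hessian at the origin is H = [[-76, 78, 0, -26], [78, -74, -8, 26], [0, -8, 12, 0], [-26, 26, 0, -8]].
Symmetric row and column elimination reduces H to a congruent diagonal form with pivots -76, 115/19, 164/115, 10/41.
That gives 3 positive, 1 negative pivots.
H is indefinite, so the origin is a saddle point.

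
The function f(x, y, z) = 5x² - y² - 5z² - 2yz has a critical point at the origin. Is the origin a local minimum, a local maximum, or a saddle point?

saddle point

The Hessian at the origin is H = [[10, 0, 0], [0, -2, -2], [0, -2, -10]].
Congruent diagonalization of H (simultaneous row and column reduction) yields pivots 10, -2, -8.
That gives 1 positive, 2 negative pivots.
H is indefinite, so the origin is a saddle point.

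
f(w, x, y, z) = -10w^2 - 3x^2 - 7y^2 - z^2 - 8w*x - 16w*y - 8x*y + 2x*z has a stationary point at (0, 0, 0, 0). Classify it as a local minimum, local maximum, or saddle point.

saddle point

The Hessian at the origin is H = [[-20, -8, -16, 0], [-8, -6, -8, 2], [-16, -8, -14, 0], [0, 2, 0, -2]].
An LDLᵀ factorisation of H has diagonal entries -20, -14/5, -2/7, 4.
That gives 1 positive, 3 negative pivots.
H is indefinite, so the origin is a saddle point.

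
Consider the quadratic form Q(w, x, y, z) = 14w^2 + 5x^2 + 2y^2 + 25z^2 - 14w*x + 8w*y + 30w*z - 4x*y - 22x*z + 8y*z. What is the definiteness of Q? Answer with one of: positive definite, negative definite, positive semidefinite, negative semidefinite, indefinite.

The symmetric matrix of Q is A = [[14, -7, 4, 15], [-7, 5, -2, -11], [4, -2, 2, 4], [15, -11, 4, 25]].
Leading principal minors: Δ_1 = 14, Δ_2 = 21, Δ_3 = 18, Δ_4 = 12.
All leading principal minors are positive, so by Sylvester's criterion Q is positive definite.

positive definite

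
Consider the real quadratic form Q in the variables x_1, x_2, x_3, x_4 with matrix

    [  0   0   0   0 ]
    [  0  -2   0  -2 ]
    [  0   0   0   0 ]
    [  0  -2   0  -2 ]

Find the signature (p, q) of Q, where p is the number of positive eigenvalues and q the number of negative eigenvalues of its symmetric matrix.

Applying the same elementary operations to the rows and columns of A produces a congruent diagonal matrix with entries 0, -2, 0, 0.
Counting signs: 1 negative, 3 zero.

(0, 1)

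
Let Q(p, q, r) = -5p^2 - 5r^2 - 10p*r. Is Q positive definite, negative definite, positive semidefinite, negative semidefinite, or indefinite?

negative semidefinite

Write A = [[-5, 0, -5], [0, 0, 0], [-5, 0, -5]].
Symmetric row and column elimination reduces A to a congruent diagonal form with pivots -5, 0, 0.
So there are 1 negative, 2 zero pivots.
Hence Q is negative semidefinite.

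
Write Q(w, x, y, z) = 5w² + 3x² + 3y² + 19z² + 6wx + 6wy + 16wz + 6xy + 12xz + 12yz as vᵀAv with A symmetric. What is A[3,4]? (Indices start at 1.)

The coefficient of y·z in Q is 12. For a symmetric A this equals A[3,4] + A[4,3] = 2·A[3,4].
So A[3,4] = 12/2 = 6.

6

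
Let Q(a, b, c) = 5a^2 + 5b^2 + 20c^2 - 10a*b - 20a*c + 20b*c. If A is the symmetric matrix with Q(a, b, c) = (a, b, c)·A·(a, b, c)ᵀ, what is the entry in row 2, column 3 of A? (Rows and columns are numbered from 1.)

10

The coefficient of b·c in Q is 20. For a symmetric A this equals A[2,3] + A[3,2] = 2·A[2,3].
So A[2,3] = 20/2 = 10.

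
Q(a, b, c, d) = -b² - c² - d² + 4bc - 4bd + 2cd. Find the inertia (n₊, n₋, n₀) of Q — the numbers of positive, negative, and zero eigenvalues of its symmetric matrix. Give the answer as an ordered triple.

The associated matrix is A = [[0, 0, 0, 0], [0, -1, 2, -2], [0, 2, -1, 1], [0, -2, 1, -1]].
Symmetric row and column elimination reduces A to a congruent diagonal form with pivots 0, -1, 3, 0.
Counting signs: 1 positive, 1 negative, 2 zero.

(1, 1, 2)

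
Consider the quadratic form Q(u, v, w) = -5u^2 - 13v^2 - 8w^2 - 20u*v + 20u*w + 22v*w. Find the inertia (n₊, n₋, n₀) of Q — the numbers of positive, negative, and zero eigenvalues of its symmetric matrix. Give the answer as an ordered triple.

The symmetric matrix is A = [[-5, -10, 10], [-10, -13, 11], [10, 11, -8]].
Symmetric row and column elimination reduces A to a congruent diagonal form with pivots -5, 7, 3/7.
Counting signs: 2 positive, 1 negative.

(2, 1, 0)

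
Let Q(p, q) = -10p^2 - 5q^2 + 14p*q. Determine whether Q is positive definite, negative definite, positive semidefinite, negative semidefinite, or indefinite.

negative definite

The symmetric matrix of Q is A = [[-10, 7], [7, -5]].
Leading principal minors: Δ_1 = -10, Δ_2 = 1.
The signs alternate starting with Δ_1 < 0, so by Sylvester's criterion Q is negative definite.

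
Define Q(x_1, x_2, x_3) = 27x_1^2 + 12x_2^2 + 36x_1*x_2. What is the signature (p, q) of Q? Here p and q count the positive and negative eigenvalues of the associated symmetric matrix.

(1, 0)

The symmetric matrix is A = [[27, 18, 0], [18, 12, 0], [0, 0, 0]].
Applying the same elementary operations to the rows and columns of A produces a congruent diagonal matrix with entries 27, 0, 0.
Counting signs: 1 positive, 2 zero.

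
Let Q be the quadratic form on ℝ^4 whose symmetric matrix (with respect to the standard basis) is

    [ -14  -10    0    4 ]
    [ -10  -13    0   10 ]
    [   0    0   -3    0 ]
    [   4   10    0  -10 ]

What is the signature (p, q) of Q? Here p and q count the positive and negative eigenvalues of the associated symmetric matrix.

Symmetric row and column elimination reduces A to a congruent diagonal form with pivots -14, -41/7, -3, -6/41.
That gives 4 negative pivots.

(0, 4)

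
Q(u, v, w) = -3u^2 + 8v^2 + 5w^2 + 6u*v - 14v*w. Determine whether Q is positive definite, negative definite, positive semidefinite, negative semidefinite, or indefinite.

Write A = [[-3, 3, 0], [3, 8, -7], [0, -7, 5]].
Applying the same elementary operations to the rows and columns of A produces a congruent diagonal matrix with entries -3, 11, 6/11.
Counting signs: 2 positive, 1 negative.
Hence Q is indefinite.

indefinite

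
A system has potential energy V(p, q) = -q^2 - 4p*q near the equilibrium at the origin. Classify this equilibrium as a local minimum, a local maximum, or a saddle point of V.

saddle point

The Hessian at the origin is H = [[0, -4], [-4, -2]].
det H = 0·-2 − (-4)² = -16 < 0, so H is indefinite.
Therefore the origin is a saddle point.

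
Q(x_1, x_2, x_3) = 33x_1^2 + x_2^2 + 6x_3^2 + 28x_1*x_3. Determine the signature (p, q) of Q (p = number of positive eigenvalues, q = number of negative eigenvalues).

(3, 0)

The associated matrix is A = [[33, 0, 14], [0, 1, 0], [14, 0, 6]].
An LDLᵀ factorisation of A has diagonal entries 33, 1, 2/33.
So there are 3 positive pivots.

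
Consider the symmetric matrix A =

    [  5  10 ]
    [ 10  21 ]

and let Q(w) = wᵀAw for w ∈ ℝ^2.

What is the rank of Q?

Applying the same elementary operations to the rows and columns of A produces a congruent diagonal matrix with entries 5, 1.
So there are 2 positive pivots.
The rank is the number of nonzero pivots: 2.

2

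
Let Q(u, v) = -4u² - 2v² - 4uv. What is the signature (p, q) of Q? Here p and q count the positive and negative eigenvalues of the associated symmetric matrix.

(0, 2)

The symmetric matrix is A = [[-4, -2], [-2, -2]].
Symmetric row and column elimination reduces A to a congruent diagonal form with pivots -4, -1.
That gives 2 negative pivots.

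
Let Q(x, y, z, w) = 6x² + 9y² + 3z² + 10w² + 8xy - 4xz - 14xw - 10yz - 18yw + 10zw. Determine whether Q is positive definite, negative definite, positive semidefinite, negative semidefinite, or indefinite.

Write A = [[6, 4, -2, -7], [4, 9, -5, -9], [-2, -5, 3, 5], [-7, -9, 5, 10]].
An LDLᵀ factorisation of A has diagonal entries 6, 19/3, 4/19, -5/4.
That gives 3 positive, 1 negative pivots.
Hence Q is indefinite.

indefinite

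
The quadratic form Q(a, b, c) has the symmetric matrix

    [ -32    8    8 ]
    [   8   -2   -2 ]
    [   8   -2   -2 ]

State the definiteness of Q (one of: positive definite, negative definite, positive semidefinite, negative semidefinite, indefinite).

Symmetric row and column elimination reduces A to a congruent diagonal form with pivots -32, 0, 0.
Counting signs: 1 negative, 2 zero.
Hence Q is negative semidefinite.

negative semidefinite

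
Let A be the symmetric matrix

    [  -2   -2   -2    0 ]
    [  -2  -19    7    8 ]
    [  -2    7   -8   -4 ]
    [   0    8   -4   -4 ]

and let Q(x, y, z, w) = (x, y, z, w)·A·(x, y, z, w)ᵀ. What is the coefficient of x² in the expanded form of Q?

-2

The coefficient of x² is the diagonal entry A[1,1] = -2.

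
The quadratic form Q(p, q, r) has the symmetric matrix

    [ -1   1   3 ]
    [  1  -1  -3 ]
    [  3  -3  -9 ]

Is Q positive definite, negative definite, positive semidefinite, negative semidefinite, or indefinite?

negative semidefinite

Row-reducing A symmetrically gives the diagonal entries -1, 0, 0.
So there are 1 negative, 2 zero pivots.
Hence Q is negative semidefinite.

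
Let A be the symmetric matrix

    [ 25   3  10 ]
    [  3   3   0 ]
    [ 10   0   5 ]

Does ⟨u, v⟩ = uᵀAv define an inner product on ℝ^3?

Symmetric row and column elimination reduces A to a congruent diagonal form with pivots 25, 66/25, 5/11.
That gives 3 positive pivots.
Hence Q is positive definite.
⟨·,·⟩ is an inner product exactly when A is positive definite.

yes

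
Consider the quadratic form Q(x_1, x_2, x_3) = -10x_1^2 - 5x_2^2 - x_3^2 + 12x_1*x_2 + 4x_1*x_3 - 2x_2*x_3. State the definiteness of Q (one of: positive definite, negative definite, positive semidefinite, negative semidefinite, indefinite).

Write A = [[-10, 6, 2], [6, -5, -1], [2, -1, -1]].
Row-reducing A symmetrically gives the diagonal entries -10, -7/5, -4/7.
That gives 3 negative pivots.
Hence Q is negative definite.

negative definite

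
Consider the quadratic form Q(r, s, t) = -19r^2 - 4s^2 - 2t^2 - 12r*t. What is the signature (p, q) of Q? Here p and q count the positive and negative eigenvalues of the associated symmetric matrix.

(0, 3)

The symmetric matrix is A = [[-19, 0, -6], [0, -4, 0], [-6, 0, -2]].
Symmetric row and column elimination reduces A to a congruent diagonal form with pivots -19, -4, -2/19.
That gives 3 negative pivots.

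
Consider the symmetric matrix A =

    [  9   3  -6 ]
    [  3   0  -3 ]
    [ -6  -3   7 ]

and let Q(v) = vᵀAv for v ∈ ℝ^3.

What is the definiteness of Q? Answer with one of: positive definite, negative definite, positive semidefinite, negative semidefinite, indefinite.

indefinite

Congruent diagonalization of A (simultaneous row and column reduction) yields pivots 9, -1, 4.
So there are 2 positive, 1 negative pivots.
Hence Q is indefinite.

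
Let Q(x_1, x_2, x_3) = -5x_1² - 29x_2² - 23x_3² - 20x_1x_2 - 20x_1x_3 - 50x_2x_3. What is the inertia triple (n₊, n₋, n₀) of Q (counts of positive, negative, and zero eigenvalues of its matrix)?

(0, 3, 0)

The associated matrix is A = [[-5, -10, -10], [-10, -29, -25], [-10, -25, -23]].
Row-reducing A symmetrically gives the diagonal entries -5, -9, -2/9.
That gives 3 negative pivots.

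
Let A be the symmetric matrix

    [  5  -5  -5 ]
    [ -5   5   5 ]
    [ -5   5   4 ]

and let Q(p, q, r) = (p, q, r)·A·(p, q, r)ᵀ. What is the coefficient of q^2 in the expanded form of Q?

5

The coefficient of q^2 is the diagonal entry A[2,2] = 5.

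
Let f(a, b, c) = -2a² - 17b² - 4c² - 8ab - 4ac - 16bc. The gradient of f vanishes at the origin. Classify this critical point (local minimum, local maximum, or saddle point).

The Hessian at the origin is H = [[-4, -8, -4], [-8, -34, -16], [-4, -16, -8]].
Applying the same elementary operations to the rows and columns of H produces a congruent diagonal matrix with entries -4, -18, -4/9.
So there are 3 negative pivots.
H is negative definite, so the origin is a strict local maximum.

local maximum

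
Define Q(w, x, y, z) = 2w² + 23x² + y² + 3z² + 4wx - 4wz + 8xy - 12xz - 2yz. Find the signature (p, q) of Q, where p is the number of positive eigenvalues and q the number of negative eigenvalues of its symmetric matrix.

The associated matrix is A = [[2, 2, 0, -2], [2, 23, 4, -6], [0, 4, 1, -1], [-2, -6, -1, 3]].
Symmetric row and column elimination reduces A to a congruent diagonal form with pivots 2, 21, 5/21, 0.
That gives 3 positive, 1 zero pivots.

(3, 0)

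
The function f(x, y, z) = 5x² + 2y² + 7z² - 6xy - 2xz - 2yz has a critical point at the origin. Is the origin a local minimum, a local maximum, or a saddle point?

saddle point

The Hessian at the origin is H = [[10, -6, -2], [-6, 4, -2], [-2, -2, 14]].
An LDLᵀ factorisation of H has diagonal entries 10, 2/5, -12.
So there are 2 positive, 1 negative pivots.
H is indefinite, so the origin is a saddle point.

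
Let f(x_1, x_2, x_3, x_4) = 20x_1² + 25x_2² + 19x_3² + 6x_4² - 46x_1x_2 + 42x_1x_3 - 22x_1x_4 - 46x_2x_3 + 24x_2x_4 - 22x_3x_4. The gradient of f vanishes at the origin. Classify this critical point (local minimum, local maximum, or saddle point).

saddle point

The Hessian at the origin is H = [[40, -46, 42, -22], [-46, 50, -46, 24], [42, -46, 38, -22], [-22, 24, -22, 12]].
Congruent diagonalization of H (simultaneous row and column reduction) yields pivots 40, -29/10, -124/29, 15/31.
That gives 2 positive, 2 negative pivots.
H is indefinite, so the origin is a saddle point.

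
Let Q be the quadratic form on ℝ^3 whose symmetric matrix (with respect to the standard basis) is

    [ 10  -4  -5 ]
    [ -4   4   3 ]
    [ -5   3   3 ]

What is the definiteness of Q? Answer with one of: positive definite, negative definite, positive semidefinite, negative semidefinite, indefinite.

positive definite

An LDLᵀ factorisation of A has diagonal entries 10, 12/5, 1/12.
Counting signs: 3 positive.
Hence Q is positive definite.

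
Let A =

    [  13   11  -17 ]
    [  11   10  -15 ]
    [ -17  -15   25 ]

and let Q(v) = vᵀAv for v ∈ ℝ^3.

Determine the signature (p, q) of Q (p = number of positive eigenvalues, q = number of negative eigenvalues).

Applying the same elementary operations to the rows and columns of A produces a congruent diagonal matrix with entries 13, 9/13, 20/9.
Counting signs: 3 positive.

(3, 0)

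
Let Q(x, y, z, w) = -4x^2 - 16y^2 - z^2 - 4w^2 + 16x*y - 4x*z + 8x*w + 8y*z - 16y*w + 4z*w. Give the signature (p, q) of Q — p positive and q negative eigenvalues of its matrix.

The symmetric matrix is A = [[-4, 8, -2, 4], [8, -16, 4, -8], [-2, 4, -1, 2], [4, -8, 2, -4]].
Symmetric row and column elimination reduces A to a congruent diagonal form with pivots -4, 0, 0, 0.
That gives 1 negative, 3 zero pivots.

(0, 1)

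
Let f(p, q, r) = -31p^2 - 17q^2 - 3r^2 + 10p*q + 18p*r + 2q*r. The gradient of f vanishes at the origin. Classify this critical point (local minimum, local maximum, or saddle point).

local maximum

The Hessian at the origin is H = [[-62, 10, 18], [10, -34, 2], [18, 2, -6]].
Row-reducing H symmetrically gives the diagonal entries -62, -1004/31, -8/251.
That gives 3 negative pivots.
H is negative definite, so the origin is a strict local maximum.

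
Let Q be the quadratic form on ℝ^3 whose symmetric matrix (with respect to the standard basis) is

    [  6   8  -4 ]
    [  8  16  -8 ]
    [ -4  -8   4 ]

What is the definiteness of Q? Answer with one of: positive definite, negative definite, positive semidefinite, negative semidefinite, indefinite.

positive semidefinite

Congruent diagonalization of A (simultaneous row and column reduction) yields pivots 6, 16/3, 0.
Counting signs: 2 positive, 1 zero.
Hence Q is positive semidefinite.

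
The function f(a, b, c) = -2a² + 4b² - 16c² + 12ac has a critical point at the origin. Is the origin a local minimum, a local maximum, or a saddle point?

The Hessian at the origin is H = [[-4, 0, 12], [0, 8, 0], [12, 0, -32]].
An LDLᵀ factorisation of H has diagonal entries -4, 8, 4.
So there are 2 positive, 1 negative pivots.
H is indefinite, so the origin is a saddle point.

saddle point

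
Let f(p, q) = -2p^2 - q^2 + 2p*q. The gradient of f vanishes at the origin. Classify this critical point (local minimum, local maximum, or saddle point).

local maximum

The Hessian at the origin is H = [[-4, 2], [2, -2]].
det H = -4·-2 − (2)² = 4 > 0 and H[1,1] = -4 < 0, so H is negative definite.
Therefore the origin is a local maximum.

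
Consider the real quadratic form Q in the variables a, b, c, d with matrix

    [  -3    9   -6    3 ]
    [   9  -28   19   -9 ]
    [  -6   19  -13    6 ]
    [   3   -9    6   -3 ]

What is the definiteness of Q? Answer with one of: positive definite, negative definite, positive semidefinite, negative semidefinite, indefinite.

negative semidefinite

Symmetric row and column elimination reduces A to a congruent diagonal form with pivots -3, -1, 0, 0.
Counting signs: 2 negative, 2 zero.
Hence Q is negative semidefinite.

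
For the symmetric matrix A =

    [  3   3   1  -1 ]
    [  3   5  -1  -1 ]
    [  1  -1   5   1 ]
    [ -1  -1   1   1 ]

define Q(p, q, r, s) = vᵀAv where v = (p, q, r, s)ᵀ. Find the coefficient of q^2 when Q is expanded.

The coefficient of q^2 is the diagonal entry A[2,2] = 5.

5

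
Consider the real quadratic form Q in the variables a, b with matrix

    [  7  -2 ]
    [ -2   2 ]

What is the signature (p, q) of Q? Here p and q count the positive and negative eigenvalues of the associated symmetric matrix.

Congruent diagonalization of A (simultaneous row and column reduction) yields pivots 7, 10/7.
That gives 2 positive pivots.

(2, 0)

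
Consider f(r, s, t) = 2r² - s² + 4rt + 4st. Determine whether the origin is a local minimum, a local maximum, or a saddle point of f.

The Hessian at the origin is H = [[4, 0, 4], [0, -2, 4], [4, 4, 0]].
An LDLᵀ factorisation of H has diagonal entries 4, -2, 4.
That gives 2 positive, 1 negative pivots.
H is indefinite, so the origin is a saddle point.

saddle point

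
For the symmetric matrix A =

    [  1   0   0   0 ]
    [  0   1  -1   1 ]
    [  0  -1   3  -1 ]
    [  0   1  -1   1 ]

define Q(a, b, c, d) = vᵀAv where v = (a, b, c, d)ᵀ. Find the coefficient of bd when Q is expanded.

The coefficient of bd is A[2,4] + A[4,2] = 2·1 = 2.

2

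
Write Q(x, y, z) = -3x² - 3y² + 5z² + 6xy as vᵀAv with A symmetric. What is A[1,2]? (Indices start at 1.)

The coefficient of x·y in Q is 6. For a symmetric A this equals A[1,2] + A[2,1] = 2·A[1,2].
So A[1,2] = 6/2 = 3.

3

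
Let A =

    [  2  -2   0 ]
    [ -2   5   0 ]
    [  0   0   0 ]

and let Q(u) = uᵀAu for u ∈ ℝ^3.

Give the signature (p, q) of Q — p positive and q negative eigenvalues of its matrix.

Applying the same elementary operations to the rows and columns of A produces a congruent diagonal matrix with entries 2, 3, 0.
So there are 2 positive, 1 zero pivots.

(2, 0)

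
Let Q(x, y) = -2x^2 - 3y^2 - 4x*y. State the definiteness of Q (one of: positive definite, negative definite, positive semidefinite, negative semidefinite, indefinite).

The symmetric matrix of Q is A = [[-2, -2], [-2, -3]].
Leading principal minors: Δ_1 = -2, Δ_2 = 2.
The signs alternate starting with Δ_1 < 0, so by Sylvester's criterion Q is negative definite.

negative definite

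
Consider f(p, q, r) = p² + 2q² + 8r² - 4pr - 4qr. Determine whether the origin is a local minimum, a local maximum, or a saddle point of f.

local minimum

The Hessian at the origin is H = [[2, 0, -4], [0, 4, -4], [-4, -4, 16]].
Symmetric row and column elimination reduces H to a congruent diagonal form with pivots 2, 4, 4.
So there are 3 positive pivots.
H is positive definite, so the origin is a strict local minimum.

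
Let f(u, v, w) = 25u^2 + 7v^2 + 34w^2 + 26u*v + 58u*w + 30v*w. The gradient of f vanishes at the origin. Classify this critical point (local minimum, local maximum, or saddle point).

The Hessian at the origin is H = [[50, 26, 58], [26, 14, 30], [58, 30, 68]].
Row-reducing H symmetrically gives the diagonal entries 50, 12/25, 2/3.
So there are 3 positive pivots.
H is positive definite, so the origin is a strict local minimum.

local minimum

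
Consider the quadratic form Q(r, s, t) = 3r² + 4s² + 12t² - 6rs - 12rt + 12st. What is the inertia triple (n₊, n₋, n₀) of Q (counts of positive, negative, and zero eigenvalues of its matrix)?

(2, 0, 1)

The associated matrix is A = [[3, -3, -6], [-3, 4, 6], [-6, 6, 12]].
Row-reducing A symmetrically gives the diagonal entries 3, 1, 0.
So there are 2 positive, 1 zero pivots.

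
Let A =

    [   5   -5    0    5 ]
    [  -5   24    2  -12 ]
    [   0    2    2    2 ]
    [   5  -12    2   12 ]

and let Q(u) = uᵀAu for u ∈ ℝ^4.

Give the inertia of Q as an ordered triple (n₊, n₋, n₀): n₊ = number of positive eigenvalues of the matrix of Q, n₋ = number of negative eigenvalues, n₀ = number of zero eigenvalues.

(4, 0, 0)

Congruent diagonalization of A (simultaneous row and column reduction) yields pivots 5, 19, 34/19, 4/17.
Counting signs: 4 positive.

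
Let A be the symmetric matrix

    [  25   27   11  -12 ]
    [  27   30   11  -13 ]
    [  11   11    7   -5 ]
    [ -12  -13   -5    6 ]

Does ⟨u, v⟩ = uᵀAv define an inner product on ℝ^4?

yes

Symmetric row and column elimination reduces A to a congruent diagonal form with pivots 25, 21/25, 26/21, 5/26.
Counting signs: 4 positive.
Hence Q is positive definite.
⟨·,·⟩ is an inner product exactly when A is positive definite.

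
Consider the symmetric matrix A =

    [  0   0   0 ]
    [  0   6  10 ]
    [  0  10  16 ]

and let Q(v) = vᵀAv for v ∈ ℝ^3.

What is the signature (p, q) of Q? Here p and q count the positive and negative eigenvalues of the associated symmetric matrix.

Row-reducing A symmetrically gives the diagonal entries 0, 6, -2/3.
So there are 1 positive, 1 negative, 1 zero pivots.

(1, 1)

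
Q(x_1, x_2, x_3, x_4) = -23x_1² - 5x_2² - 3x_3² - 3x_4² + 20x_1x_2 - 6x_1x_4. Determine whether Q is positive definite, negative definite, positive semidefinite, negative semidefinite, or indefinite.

negative semidefinite

Write A = [[-23, 10, 0, -3], [10, -5, 0, 0], [0, 0, -3, 0], [-3, 0, 0, -3]].
Row-reducing A symmetrically gives the diagonal entries -23, -15/23, -3, 0.
That gives 3 negative, 1 zero pivots.
Hence Q is negative semidefinite.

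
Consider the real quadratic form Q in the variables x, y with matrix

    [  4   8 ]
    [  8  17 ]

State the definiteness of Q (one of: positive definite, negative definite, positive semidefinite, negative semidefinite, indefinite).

For the 2×2 matrix [[4, 8], [8, 17]]: det = 4·17 − (8)² = 4, trace = 21.
det > 0 so both eigenvalues share the sign of the trace; trace = 21 > 0 ⇒ both positive.

positive definite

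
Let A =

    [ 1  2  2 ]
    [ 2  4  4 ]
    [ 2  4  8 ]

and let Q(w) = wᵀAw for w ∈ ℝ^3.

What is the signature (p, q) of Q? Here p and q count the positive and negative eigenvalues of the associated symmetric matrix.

Symmetric row and column elimination reduces A to a congruent diagonal form with pivots 1, 0, 4.
Counting signs: 2 positive, 1 zero.

(2, 0)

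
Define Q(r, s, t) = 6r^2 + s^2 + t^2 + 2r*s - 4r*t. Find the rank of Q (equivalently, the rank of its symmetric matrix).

3

The symmetric matrix is A = [[6, 1, -2], [1, 1, 0], [-2, 0, 1]].
An LDLᵀ factorisation of A has diagonal entries 6, 5/6, 1/5.
So there are 3 positive pivots.
The rank is the number of nonzero pivots: 3.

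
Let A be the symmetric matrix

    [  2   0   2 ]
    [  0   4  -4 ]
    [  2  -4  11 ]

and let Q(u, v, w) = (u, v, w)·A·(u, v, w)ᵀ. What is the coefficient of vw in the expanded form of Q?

The coefficient of vw is A[2,3] + A[3,2] = 2·(-4) = -8.

-8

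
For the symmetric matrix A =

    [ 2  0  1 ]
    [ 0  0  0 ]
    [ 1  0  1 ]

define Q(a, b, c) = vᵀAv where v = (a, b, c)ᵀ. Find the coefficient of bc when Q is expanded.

0

The coefficient of bc is A[2,3] + A[3,2] = 2·0 = 0.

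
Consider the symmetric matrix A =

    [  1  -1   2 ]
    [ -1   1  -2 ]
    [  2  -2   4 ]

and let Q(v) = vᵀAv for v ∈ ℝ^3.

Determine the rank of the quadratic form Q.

1

Applying the same elementary operations to the rows and columns of A produces a congruent diagonal matrix with entries 1, 0, 0.
That gives 1 positive, 2 zero pivots.
The rank is the number of nonzero pivots: 1.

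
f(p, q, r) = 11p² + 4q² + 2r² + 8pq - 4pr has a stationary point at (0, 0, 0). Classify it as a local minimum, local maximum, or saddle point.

local minimum

The Hessian at the origin is H = [[22, 8, -4], [8, 8, 0], [-4, 0, 4]].
Congruent diagonalization of H (simultaneous row and column reduction) yields pivots 22, 56/11, 20/7.
That gives 3 positive pivots.
H is positive definite, so the origin is a strict local minimum.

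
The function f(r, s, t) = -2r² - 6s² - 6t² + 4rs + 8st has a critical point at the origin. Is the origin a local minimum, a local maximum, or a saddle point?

The Hessian at the origin is H = [[-4, 4, 0], [4, -12, 8], [0, 8, -12]].
An LDLᵀ factorisation of H has diagonal entries -4, -8, -4.
So there are 3 negative pivots.
H is negative definite, so the origin is a strict local maximum.

local maximum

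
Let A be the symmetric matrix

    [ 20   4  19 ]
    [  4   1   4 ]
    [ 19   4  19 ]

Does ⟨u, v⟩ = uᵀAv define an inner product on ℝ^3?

yes

Leading principal minors: Δ_1 = 20, Δ_2 = 4, Δ_3 = 3.
All leading principal minors are positive, so by Sylvester's criterion Q is positive definite.
⟨·,·⟩ is an inner product exactly when A is positive definite.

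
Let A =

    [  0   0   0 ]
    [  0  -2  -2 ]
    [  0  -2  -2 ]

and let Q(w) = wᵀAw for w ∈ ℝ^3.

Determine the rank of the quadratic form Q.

1

Congruent diagonalization of A (simultaneous row and column reduction) yields pivots 0, -2, 0.
So there are 1 negative, 2 zero pivots.
The rank is the number of nonzero pivots: 1.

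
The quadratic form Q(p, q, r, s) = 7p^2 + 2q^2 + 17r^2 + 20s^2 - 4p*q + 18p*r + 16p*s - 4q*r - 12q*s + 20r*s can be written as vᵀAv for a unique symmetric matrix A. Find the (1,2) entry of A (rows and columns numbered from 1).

The coefficient of p·q in Q is -4. For a symmetric A this equals A[1,2] + A[2,1] = 2·A[1,2].
So A[1,2] = -4/2 = -2.

-2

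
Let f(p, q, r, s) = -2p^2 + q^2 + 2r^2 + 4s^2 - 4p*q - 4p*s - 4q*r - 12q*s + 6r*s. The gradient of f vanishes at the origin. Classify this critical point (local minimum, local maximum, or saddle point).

saddle point

The Hessian at the origin is H = [[-4, -4, 0, -4], [-4, 2, -4, -12], [0, -4, 4, 6], [-4, -12, 6, 8]].
Symmetric row and column elimination reduces H to a congruent diagonal form with pivots -4, 6, 4/3, 1.
Counting signs: 3 positive, 1 negative.
H is indefinite, so the origin is a saddle point.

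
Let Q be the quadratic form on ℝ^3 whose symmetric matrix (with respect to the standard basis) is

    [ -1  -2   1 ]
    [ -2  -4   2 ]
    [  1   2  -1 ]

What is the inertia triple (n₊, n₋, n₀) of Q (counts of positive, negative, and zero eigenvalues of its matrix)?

Symmetric row and column elimination reduces A to a congruent diagonal form with pivots -1, 0, 0.
Counting signs: 1 negative, 2 zero.

(0, 1, 2)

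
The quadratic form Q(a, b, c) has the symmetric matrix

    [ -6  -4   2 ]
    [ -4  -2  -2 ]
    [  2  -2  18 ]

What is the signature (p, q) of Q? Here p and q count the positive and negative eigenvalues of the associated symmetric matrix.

Applying the same elementary operations to the rows and columns of A produces a congruent diagonal matrix with entries -6, 2/3, 2.
So there are 2 positive, 1 negative pivots.

(2, 1)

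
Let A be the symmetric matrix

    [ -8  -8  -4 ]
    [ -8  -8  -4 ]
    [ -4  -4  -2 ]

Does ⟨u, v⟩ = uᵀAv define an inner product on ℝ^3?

no

Congruent diagonalization of A (simultaneous row and column reduction) yields pivots -8, 0, 0.
So there are 1 negative, 2 zero pivots.
Hence Q is negative semidefinite.
⟨·,·⟩ is an inner product exactly when A is positive definite.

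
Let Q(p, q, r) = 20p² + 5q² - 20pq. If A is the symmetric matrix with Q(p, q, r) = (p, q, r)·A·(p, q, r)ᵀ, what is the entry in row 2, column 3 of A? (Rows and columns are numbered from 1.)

The coefficient of q·r in Q is 0. For a symmetric A this equals A[2,3] + A[3,2] = 2·A[2,3].
So A[2,3] = 0/2 = 0.

0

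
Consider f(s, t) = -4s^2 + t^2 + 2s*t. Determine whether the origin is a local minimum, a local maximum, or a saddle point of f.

The Hessian at the origin is H = [[-8, 2], [2, 2]].
det H = -8·2 − (2)² = -20 < 0, so H is indefinite.
Therefore the origin is a saddle point.

saddle point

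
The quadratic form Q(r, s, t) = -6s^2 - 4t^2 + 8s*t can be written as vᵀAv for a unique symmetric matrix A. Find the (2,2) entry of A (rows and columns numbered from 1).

-6

The coefficient of s^2 in Q is -6, and that is exactly A[2,2].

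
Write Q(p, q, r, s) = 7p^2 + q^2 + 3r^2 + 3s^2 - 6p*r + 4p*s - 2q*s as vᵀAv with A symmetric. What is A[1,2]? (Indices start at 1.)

0

The coefficient of p·q in Q is 0. For a symmetric A this equals A[1,2] + A[2,1] = 2·A[1,2].
So A[1,2] = 0/2 = 0.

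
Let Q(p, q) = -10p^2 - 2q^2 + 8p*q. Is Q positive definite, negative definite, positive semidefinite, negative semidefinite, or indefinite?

negative definite

The symmetric matrix of Q is [[-10, 4], [4, -2]].
For the 2×2 matrix [[-10, 4], [4, -2]]: det = -10·-2 − (4)² = 4, trace = -12.
det > 0 so both eigenvalues share the sign of the trace; trace = -12 < 0 ⇒ both negative.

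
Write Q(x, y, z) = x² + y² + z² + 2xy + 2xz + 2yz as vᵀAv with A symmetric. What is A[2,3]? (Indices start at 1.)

The coefficient of y·z in Q is 2. For a symmetric A this equals A[2,3] + A[3,2] = 2·A[2,3].
So A[2,3] = 2/2 = 1.

1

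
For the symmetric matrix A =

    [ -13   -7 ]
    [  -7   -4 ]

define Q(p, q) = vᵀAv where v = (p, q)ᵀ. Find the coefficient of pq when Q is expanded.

The coefficient of pq is A[1,2] + A[2,1] = 2·(-7) = -14.

-14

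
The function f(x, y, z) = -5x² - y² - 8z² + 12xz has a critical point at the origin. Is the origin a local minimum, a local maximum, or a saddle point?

local maximum

The Hessian at the origin is H = [[-10, 0, 12], [0, -2, 0], [12, 0, -16]].
Applying the same elementary operations to the rows and columns of H produces a congruent diagonal matrix with entries -10, -2, -8/5.
So there are 3 negative pivots.
H is negative definite, so the origin is a strict local maximum.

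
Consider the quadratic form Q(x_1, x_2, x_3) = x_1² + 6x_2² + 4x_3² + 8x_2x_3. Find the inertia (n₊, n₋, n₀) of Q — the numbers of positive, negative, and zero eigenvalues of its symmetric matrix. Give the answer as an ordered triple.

The symmetric matrix is A = [[1, 0, 0], [0, 6, 4], [0, 4, 4]].
Applying the same elementary operations to the rows and columns of A produces a congruent diagonal matrix with entries 1, 6, 4/3.
That gives 3 positive pivots.

(3, 0, 0)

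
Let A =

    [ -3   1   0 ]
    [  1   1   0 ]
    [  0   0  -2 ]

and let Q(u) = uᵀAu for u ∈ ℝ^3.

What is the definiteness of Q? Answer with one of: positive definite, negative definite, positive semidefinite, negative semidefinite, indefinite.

Congruent diagonalization of A (simultaneous row and column reduction) yields pivots -3, 4/3, -2.
Counting signs: 1 positive, 2 negative.
Hence Q is indefinite.

indefinite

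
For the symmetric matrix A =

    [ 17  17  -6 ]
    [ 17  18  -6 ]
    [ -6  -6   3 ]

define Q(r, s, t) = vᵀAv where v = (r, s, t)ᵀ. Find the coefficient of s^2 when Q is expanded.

18

The coefficient of s^2 is the diagonal entry A[2,2] = 18.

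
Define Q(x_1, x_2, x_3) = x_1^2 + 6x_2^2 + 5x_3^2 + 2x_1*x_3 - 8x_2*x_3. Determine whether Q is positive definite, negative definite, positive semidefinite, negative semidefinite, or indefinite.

The symmetric matrix of Q is A = [[1, 0, 1], [0, 6, -4], [1, -4, 5]].
Leading principal minors: Δ_1 = 1, Δ_2 = 6, Δ_3 = 8.
All leading principal minors are positive, so by Sylvester's criterion Q is positive definite.

positive definite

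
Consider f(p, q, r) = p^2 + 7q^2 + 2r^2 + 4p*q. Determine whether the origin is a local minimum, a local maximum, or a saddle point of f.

local minimum

The Hessian at the origin is H = [[2, 4, 0], [4, 14, 0], [0, 0, 4]].
Symmetric row and column elimination reduces H to a congruent diagonal form with pivots 2, 6, 4.
That gives 3 positive pivots.
H is positive definite, so the origin is a strict local minimum.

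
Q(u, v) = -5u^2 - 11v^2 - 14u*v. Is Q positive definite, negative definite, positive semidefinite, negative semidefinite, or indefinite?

The symmetric matrix is A = [[-5, -7], [-7, -11]].
An LDLᵀ factorisation of A has diagonal entries -5, -6/5.
Counting signs: 2 negative.
Hence Q is negative definite.

negative definite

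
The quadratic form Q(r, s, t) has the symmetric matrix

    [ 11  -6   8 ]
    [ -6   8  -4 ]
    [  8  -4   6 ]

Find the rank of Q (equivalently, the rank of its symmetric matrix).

Row-reducing A symmetrically gives the diagonal entries 11, 52/11, 2/13.
That gives 3 positive pivots.
The rank is the number of nonzero pivots: 3.

3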